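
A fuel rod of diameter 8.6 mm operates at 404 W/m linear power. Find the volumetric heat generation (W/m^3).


r = D / 2 / 1000 = 8.6 / 2 / 1000 = 0.0043 m
q''' = q' / (pi * r^2)
q''' = 404 / (pi * 0.0043^2)
q''' = 6.9550e+06 W/m^3

6.9550e+06


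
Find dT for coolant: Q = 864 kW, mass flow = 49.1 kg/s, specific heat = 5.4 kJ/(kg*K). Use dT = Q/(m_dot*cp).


dT = Q / (m_dot * cp)
dT = 864 / (49.1 * 5.4)
dT = 3.2587 C

3.2587


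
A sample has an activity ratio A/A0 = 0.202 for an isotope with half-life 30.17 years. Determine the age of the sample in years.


lambda = ln(2) / t_half = ln(2) / 30.17 = 0.02297472 /yr
t = -ln(A/A0) / lambda
t = -ln(0.202) / 0.02297472
t = 69.619 yr

69.619


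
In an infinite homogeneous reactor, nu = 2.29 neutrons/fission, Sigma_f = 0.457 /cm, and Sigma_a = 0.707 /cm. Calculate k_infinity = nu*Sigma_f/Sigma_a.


k_inf = nu * Sigma_f / Sigma_a
k_inf = 2.29 * 0.457 / 0.707
k_inf = 1.4802

1.4802


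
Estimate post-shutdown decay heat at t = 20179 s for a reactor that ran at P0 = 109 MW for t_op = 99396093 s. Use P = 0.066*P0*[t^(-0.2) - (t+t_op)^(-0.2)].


P/P0 = 0.066 * [t^(-0.2) - (t + t_op)^(-0.2)]
P/P0 = 0.066 * [20179^(-0.2) - (20179 + 99396093)^(-0.2)]
P/P0 = 0.066 * [0.1377273 - 0.02514829] = 0.007430215
P = 109 * 0.007430215 = 0.80989 MW

0.80989


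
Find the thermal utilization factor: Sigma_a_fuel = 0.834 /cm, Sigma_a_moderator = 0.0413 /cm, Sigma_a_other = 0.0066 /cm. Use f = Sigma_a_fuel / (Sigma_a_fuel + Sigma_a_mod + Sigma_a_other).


f = Sigma_a_fuel / (Sigma_a_fuel + Sigma_a_mod + Sigma_a_other)
f = 0.834 / (0.834 + 0.0413 + 0.0066)
f = 0.94569

0.94569


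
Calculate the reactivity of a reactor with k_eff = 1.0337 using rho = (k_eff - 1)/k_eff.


rho = (k_eff - 1) / k_eff
rho = (1.0337 - 1) / 1.0337
rho = 0.032601

0.032601


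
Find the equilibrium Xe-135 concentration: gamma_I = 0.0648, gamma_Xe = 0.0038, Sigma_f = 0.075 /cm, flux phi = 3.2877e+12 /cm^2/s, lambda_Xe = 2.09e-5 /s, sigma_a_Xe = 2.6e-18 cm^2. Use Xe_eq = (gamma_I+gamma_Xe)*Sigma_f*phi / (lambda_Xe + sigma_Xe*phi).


Xe_eq = (gamma_I + gamma_Xe) * Sigma_f * phi / (lambda_Xe + sigma_Xe * phi)
Numerator = (0.0648 + 0.0038) * 0.075 * 3.2877e+12 = 1.691522e+10
Denominator = 2.09e-5 + 2.6e-18 * 3.2877e+12 = 2.944802e-05
Xe_eq = 1.691522e+10 / 2.944802e-05 = 5.7441e+14 /cm^3

5.7441e+14


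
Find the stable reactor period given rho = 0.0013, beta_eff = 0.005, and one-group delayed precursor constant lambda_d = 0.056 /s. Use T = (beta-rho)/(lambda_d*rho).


T = (beta - rho) / (lambda_d * rho)
T = (0.005 - 0.0013) / (0.056 * 0.0013)
T = 50.824 s

50.824


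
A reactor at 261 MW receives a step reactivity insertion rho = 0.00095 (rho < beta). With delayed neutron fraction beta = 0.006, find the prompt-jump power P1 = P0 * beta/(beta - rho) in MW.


P1/P0 = beta / (beta - rho)
P1/P0 = 0.006 / (0.006 - 0.00095) = 1.188119
P1 = 261 * 1.188119 = 310.10 MW

310.10


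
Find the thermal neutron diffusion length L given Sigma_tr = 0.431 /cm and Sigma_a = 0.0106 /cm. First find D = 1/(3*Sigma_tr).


D = 1 / (3 * Sigma_tr) = 1 / (3 * 0.431) = 0.7733952 cm
L = sqrt(D / Sigma_a)
L = sqrt(0.7733952 / 0.0106)
L = 8.5418 cm

8.5418


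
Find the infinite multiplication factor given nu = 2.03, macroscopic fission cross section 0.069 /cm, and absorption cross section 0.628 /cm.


k_inf = nu * Sigma_f / Sigma_a
k_inf = 2.03 * 0.069 / 0.628
k_inf = 0.22304

0.22304


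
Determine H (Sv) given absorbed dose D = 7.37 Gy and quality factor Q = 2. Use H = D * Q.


H = D * Q
H = 7.37 * 2
H = 14.740 Sv

14.740


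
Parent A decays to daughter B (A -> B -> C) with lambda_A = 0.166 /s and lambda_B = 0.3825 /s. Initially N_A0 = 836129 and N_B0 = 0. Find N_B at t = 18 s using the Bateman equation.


N_B(t) = lambda_A * N_A0 / (lambda_B - lambda_A) * [exp(-lambda_A*t) - exp(-lambda_B*t)]
exp(-0.166*18) = 0.05038811; exp(-0.3825*18) = 0.001023016
N_B = 0.166 * 836129 / (0.3825 - 0.166) * (0.05038811 - 0.001023016)
N_B = 31648

31648


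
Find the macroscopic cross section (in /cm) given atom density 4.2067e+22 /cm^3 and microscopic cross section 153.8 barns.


Sigma = N * sigma_barns * 1e-24
Sigma = 4.2067e+22 * 153.8 * 1e-24
Sigma = 6.4699 /cm

6.4699


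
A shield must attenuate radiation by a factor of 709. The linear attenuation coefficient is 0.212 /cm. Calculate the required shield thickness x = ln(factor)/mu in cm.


x = ln(factor) / mu
x = ln(709) / 0.212
x = 30.962 cm

30.962


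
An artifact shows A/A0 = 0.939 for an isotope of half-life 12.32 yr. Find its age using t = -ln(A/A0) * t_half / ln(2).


lambda = ln(2) / t_half = ln(2) / 12.32 = 0.05626195 /yr
t = -ln(A/A0) / lambda
t = -ln(0.939) / 0.05626195
t = 1.1187 yr

1.1187


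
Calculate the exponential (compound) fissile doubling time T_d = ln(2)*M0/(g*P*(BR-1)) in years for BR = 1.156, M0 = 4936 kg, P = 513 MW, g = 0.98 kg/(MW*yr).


Breeding gain G = BR - 1 = 1.156 - 1 = 0.156
Fissile production rate = g * P * G = 0.98 * 513 * 0.156 = 78.42744 kg/yr
T_d = ln(2) * M0 / (g * P * G)
T_d = ln(2) * 4936 / 78.42744 = 43.625 yr

43.625


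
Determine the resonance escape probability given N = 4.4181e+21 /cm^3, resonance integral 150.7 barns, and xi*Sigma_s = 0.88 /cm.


p = exp(-N * I * 1e-24 / (xi*Sigma_s))
p = exp(-4.4181e+21 * 150.7 * 1e-24 / 0.88)
p = 0.46926

0.46926


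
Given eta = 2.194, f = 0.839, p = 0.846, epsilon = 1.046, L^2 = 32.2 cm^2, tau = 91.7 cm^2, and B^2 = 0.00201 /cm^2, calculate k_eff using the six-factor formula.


k_inf = eta*f*p*eps = 2.194*0.839*0.846*1.046 = 1.628923
P_TNL = 1/(1 + L^2*B^2) = 1/(1 + 32.2*0.00201) = 0.9392123
P_FNL = exp(-B^2*tau) = exp(-0.00201*91.7) = 0.8316721
k_eff = k_inf * P_TNL * P_FNL = 1.628923 * 0.9392123 * 0.8316721
k_eff = 1.2724

1.2724


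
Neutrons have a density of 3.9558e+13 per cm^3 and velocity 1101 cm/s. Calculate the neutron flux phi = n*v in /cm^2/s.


phi = n * v
phi = 3.9558e+13 * 1101
phi = 4.3553e+16 /cm^2/s

4.3553e+16


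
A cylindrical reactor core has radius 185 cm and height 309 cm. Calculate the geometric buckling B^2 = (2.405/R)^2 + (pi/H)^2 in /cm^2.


B^2 = (2.405/R)^2 + (pi/H)^2
B^2 = (2.405/185)^2 + (pi/309)^2
B^2 = 2.7237e-04 /cm^2

2.7237e-04


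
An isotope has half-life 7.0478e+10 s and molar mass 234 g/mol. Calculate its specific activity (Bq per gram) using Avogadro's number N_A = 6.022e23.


lambda = ln(2) / t_half = ln(2) / 7.0478e+10 = 9.834944e-12 /s
SA = lambda * N_A / M
SA = 9.834944e-12 * 6.022e23 / 234
SA = 2.5310e+10 Bq/g

2.5310e+10


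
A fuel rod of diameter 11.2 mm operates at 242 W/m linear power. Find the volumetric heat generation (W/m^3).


r = D / 2 / 1000 = 11.2 / 2 / 1000 = 0.0056 m
q''' = q' / (pi * r^2)
q''' = 242 / (pi * 0.0056^2)
q''' = 2.4563e+06 W/m^3

2.4563e+06


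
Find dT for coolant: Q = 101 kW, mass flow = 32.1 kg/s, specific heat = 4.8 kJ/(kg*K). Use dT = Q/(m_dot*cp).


dT = Q / (m_dot * cp)
dT = 101 / (32.1 * 4.8)
dT = 0.65550 C

0.65550


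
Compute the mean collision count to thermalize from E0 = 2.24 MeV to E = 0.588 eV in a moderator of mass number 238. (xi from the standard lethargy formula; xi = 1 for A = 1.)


xi = 1 + (A-1)^2/(2A)*ln((A-1)/(A+1)) = 0.008379872 (for A = 238)
n = ln(E0/E) / xi
n = ln(2.24e6 / 0.588) / 0.008379872
n = ln(3.809524e+06) / 0.008379872 = 1808.3

1808.3


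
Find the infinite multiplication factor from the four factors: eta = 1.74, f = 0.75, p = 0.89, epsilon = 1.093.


k_inf = eta * f * p * epsilon
k_inf = 1.74 * 0.75 * 0.89 * 1.093
k_inf = 1.2695

1.2695


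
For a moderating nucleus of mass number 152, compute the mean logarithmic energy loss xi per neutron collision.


xi = 1 + (A-1)^2/(2A) * ln((A-1)/(A+1))
xi = 1 + (152-1)^2/(2*152) * ln((152-1)/(152 +1))
xi = 0.013100

0.013100


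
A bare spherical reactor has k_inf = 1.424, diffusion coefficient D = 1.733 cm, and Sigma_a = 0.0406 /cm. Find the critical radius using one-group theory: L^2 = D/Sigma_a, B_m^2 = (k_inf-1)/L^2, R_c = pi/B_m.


L^2 = D / Sigma_a = 1.733 / 0.0406 = 42.68473 cm^2
B_m^2 = (k_inf - 1) / L^2 = (1.424 - 1) / 42.68473 = 0.009933295 /cm^2
For a bare sphere: B_g = pi/R, so R_c = pi / sqrt(B_m^2)
R_c = pi / sqrt(0.009933295) = 31.521 cm

31.521


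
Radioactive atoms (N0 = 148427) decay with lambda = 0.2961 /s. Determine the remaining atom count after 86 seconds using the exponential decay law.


N = N0 * exp(-lambda * t)
N = 148427 * exp(-0.2961 * 86)
N = 1.2953e-06

1.2953e-06


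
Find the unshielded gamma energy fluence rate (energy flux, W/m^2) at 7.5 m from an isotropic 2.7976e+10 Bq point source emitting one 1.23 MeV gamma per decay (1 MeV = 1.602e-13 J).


psi = A * E * 1.602e-13 / (4*pi*r^2)
psi = 2.7976e+10 * 1.23 * 1.602e-13 / (4*pi*7.5^2)
psi = 7.7987e-06 W/m^2

7.7987e-06


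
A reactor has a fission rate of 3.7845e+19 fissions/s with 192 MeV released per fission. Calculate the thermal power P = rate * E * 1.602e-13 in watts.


P = fission_rate * E_MeV * 1.602e-13
P = 3.7845e+19 * 192 * 1.602e-13
P = 1.1641e+09 W

1.1641e+09


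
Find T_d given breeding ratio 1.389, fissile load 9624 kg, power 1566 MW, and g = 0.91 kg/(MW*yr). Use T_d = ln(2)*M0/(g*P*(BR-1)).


Breeding gain G = BR - 1 = 1.389 - 1 = 0.389
Fissile production rate = g * P * G = 0.91 * 1566 * 0.389 = 554.34834 kg/yr
T_d = ln(2) * M0 / (g * P * G)
T_d = ln(2) * 9624 / 554.34834 = 12.034 yr

12.034


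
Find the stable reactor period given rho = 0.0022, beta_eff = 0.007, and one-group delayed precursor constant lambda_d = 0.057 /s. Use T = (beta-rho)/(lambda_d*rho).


T = (beta - rho) / (lambda_d * rho)
T = (0.007 - 0.0022) / (0.057 * 0.0022)
T = 38.278 s

38.278


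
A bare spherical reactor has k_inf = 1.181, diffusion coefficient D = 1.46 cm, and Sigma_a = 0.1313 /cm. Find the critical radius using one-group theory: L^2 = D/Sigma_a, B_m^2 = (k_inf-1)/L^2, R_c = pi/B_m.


L^2 = D / Sigma_a = 1.46 / 0.1313 = 11.11957 cm^2
B_m^2 = (k_inf - 1) / L^2 = (1.181 - 1) / 11.11957 = 0.01627761 /cm^2
For a bare sphere: B_g = pi/R, so R_c = pi / sqrt(B_m^2)
R_c = pi / sqrt(0.01627761) = 24.624 cm

24.624


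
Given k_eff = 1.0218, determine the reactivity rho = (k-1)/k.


rho = (k_eff - 1) / k_eff
rho = (1.0218 - 1) / 1.0218
rho = 0.021335

0.021335


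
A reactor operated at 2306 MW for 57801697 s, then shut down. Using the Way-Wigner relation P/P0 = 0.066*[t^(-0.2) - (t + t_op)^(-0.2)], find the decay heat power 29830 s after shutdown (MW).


P/P0 = 0.066 * [t^(-0.2) - (t + t_op)^(-0.2)]
P/P0 = 0.066 * [29830^(-0.2) - (29830 + 57801697)^(-0.2)]
P/P0 = 0.066 * [0.1273706 - 0.02802638] = 0.006556719
P = 2306 * 0.006556719 = 15.120 MW

15.120


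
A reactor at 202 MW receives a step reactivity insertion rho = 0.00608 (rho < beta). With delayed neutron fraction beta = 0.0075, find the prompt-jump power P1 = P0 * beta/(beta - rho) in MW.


P1/P0 = beta / (beta - rho)
P1/P0 = 0.0075 / (0.0075 - 0.00608) = 5.281690
P1 = 202 * 5.281690 = 1066.9 MW

1066.9


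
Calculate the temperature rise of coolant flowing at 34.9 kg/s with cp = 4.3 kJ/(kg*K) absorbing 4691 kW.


dT = Q / (m_dot * cp)
dT = 4691 / (34.9 * 4.3)
dT = 31.259 C

31.259


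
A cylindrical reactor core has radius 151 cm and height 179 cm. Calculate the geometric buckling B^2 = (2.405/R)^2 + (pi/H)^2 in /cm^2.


B^2 = (2.405/R)^2 + (pi/H)^2
B^2 = (2.405/151)^2 + (pi/179)^2
B^2 = 5.6170e-04 /cm^2

5.6170e-04


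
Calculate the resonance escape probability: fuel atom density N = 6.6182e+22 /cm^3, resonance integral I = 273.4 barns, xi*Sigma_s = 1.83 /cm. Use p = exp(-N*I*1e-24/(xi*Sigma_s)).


p = exp(-N * I * 1e-24 / (xi*Sigma_s))
p = exp(-6.6182e+22 * 273.4 * 1e-24 / 1.83)
p = 5.0805e-05

5.0805e-05


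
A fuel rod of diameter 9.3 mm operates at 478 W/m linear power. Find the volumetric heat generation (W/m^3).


r = D / 2 / 1000 = 9.3 / 2 / 1000 = 0.00465 m
q''' = q' / (pi * r^2)
q''' = 478 / (pi * 0.00465^2)
q''' = 7.0367e+06 W/m^3

7.0367e+06


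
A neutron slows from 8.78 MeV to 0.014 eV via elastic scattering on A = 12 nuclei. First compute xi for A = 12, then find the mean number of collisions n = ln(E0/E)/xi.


xi = 1 + (A-1)^2/(2A)*ln((A-1)/(A+1)) = 0.1577690 (for A = 12)
n = ln(E0/E) / xi
n = ln(8.78e6 / 0.014) / 0.1577690
n = ln(6.271429e+08) / 0.1577690 = 128.39

128.39


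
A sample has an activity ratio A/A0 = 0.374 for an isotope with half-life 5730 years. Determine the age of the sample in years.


lambda = ln(2) / t_half = ln(2) / 5730 = 1.209681e-04 /yr
t = -ln(A/A0) / lambda
t = -ln(0.374) / 1.209681e-04
t = 8130.2 yr

8130.2


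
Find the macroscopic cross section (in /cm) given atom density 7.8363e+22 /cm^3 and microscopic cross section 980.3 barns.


Sigma = N * sigma_barns * 1e-24
Sigma = 7.8363e+22 * 980.3 * 1e-24
Sigma = 76.819 /cm

76.819


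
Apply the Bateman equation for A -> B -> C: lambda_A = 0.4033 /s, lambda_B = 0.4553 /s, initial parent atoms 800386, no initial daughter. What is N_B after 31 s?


N_B(t) = lambda_A * N_A0 / (lambda_B - lambda_A) * [exp(-lambda_A*t) - exp(-lambda_B*t)]
exp(-0.4033*31) = 3.718092e-06; exp(-0.4553*31) = 7.417156e-07
N_B = 0.4033 * 800386 / (0.4553 - 0.4033) * (3.718092e-06 - 7.417156e-07)
N_B = 18.476

18.476


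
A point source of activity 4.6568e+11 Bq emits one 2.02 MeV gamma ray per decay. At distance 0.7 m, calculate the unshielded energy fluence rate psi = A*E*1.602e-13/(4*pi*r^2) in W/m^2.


psi = A * E * 1.602e-13 / (4*pi*r^2)
psi = 4.6568e+11 * 2.02 * 1.602e-13 / (4*pi*0.7^2)
psi = 0.024473 W/m^2

0.024473


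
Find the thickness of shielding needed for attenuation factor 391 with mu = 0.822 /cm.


x = ln(factor) / mu
x = ln(391) / 0.822
x = 7.2612 cm

7.2612


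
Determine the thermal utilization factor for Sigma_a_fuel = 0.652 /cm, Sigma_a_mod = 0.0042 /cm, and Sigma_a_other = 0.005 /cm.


f = Sigma_a_fuel / (Sigma_a_fuel + Sigma_a_mod + Sigma_a_other)
f = 0.652 / (0.652 + 0.0042 + 0.005)
f = 0.98609

0.98609


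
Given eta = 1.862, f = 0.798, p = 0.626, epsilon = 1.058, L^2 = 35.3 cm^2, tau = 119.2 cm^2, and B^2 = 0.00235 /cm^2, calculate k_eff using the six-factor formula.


k_inf = eta*f*p*eps = 1.862*0.798*0.626*1.058 = 0.9841076
P_TNL = 1/(1 + L^2*B^2) = 1/(1 + 35.3*0.00235) = 0.9233994
P_FNL = exp(-B^2*tau) = exp(-0.00235*119.2) = 0.7556931
k_eff = k_inf * P_TNL * P_FNL = 0.9841076 * 0.9233994 * 0.7556931
k_eff = 0.68672

0.68672


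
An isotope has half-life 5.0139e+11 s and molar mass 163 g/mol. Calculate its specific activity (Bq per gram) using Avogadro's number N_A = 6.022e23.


lambda = ln(2) / t_half = ln(2) / 5.0139e+11 = 1.382451e-12 /s
SA = lambda * N_A / M
SA = 1.382451e-12 * 6.022e23 / 163
SA = 5.1074e+09 Bq/g

5.1074e+09


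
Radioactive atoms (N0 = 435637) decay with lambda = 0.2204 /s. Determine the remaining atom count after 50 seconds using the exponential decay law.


N = N0 * exp(-lambda * t)
N = 435637 * exp(-0.2204 * 50)
N = 7.1318

7.1318


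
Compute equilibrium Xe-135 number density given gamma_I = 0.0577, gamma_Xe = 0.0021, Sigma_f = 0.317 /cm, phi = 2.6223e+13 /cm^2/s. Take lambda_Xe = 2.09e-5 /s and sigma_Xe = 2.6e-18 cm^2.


Xe_eq = (gamma_I + gamma_Xe) * Sigma_f * phi / (lambda_Xe + sigma_Xe * phi)
Numerator = (0.0577 + 0.0021) * 0.317 * 2.6223e+13 = 4.970989e+11
Denominator = 2.09e-5 + 2.6e-18 * 2.6223e+13 = 8.907980e-05
Xe_eq = 4.970989e+11 / 8.907980e-05 = 5.5804e+15 /cm^3

5.5804e+15


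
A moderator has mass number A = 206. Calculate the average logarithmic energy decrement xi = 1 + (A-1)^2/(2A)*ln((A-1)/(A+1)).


xi = 1 + (A-1)^2/(2A) * ln((A-1)/(A+1))
xi = 1 + (206-1)^2/(2*206) * ln((206-1)/(206 +1))
xi = 0.0096774

0.0096774


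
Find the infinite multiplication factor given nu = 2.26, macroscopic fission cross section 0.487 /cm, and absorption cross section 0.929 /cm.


k_inf = nu * Sigma_f / Sigma_a
k_inf = 2.26 * 0.487 / 0.929
k_inf = 1.1847

1.1847


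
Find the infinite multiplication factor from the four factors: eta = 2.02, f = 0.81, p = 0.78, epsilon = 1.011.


k_inf = eta * f * p * epsilon
k_inf = 2.02 * 0.81 * 0.78 * 1.011
k_inf = 1.2903

1.2903


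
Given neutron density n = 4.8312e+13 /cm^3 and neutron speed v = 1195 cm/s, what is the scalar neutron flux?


phi = n * v
phi = 4.8312e+13 * 1195
phi = 5.7733e+16 /cm^2/s

5.7733e+16


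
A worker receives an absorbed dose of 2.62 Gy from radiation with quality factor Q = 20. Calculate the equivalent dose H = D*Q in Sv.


H = D * Q
H = 2.62 * 20
H = 52.400 Sv

52.400


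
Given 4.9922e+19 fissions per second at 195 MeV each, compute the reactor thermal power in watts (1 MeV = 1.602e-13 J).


P = fission_rate * E_MeV * 1.602e-13
P = 4.9922e+19 * 195 * 1.602e-13
P = 1.5595e+09 W

1.5595e+09


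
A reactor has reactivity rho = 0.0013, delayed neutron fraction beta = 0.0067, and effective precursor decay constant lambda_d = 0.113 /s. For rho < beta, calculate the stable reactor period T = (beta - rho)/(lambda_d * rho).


T = (beta - rho) / (lambda_d * rho)
T = (0.0067 - 0.0013) / (0.113 * 0.0013)
T = 36.760 s

36.760


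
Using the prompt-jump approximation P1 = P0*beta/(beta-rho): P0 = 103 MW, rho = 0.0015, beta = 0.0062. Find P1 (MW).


P1/P0 = beta / (beta - rho)
P1/P0 = 0.0062 / (0.0062 - 0.0015) = 1.319149
P1 = 103 * 1.319149 = 135.87 MW

135.87


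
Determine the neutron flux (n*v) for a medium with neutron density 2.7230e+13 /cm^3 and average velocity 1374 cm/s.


phi = n * v
phi = 2.7230e+13 * 1374
phi = 3.7414e+16 /cm^2/s

3.7414e+16


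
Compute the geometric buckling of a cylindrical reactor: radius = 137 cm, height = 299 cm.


B^2 = (2.405/R)^2 + (pi/H)^2
B^2 = (2.405/137)^2 + (pi/299)^2
B^2 = 4.1857e-04 /cm^2

4.1857e-04


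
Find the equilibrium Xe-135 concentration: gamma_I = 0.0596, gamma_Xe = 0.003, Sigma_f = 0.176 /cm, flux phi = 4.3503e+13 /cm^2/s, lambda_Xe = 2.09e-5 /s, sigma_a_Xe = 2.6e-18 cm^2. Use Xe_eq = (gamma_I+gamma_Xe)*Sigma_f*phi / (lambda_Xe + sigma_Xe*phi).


Xe_eq = (gamma_I + gamma_Xe) * Sigma_f * phi / (lambda_Xe + sigma_Xe * phi)
Numerator = (0.0596 + 0.003) * 0.176 * 4.3503e+13 = 4.792987e+11
Denominator = 2.09e-5 + 2.6e-18 * 4.3503e+13 = 1.340078e-04
Xe_eq = 4.792987e+11 / 1.340078e-04 = 3.5766e+15 /cm^3

3.5766e+15


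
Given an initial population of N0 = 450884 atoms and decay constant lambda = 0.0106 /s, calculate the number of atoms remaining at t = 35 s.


N = N0 * exp(-lambda * t)
N = 450884 * exp(-0.0106 * 35)
N = 311130

311130


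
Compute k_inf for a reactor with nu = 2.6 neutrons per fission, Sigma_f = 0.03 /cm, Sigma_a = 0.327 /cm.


k_inf = nu * Sigma_f / Sigma_a
k_inf = 2.6 * 0.03 / 0.327
k_inf = 0.23853

0.23853


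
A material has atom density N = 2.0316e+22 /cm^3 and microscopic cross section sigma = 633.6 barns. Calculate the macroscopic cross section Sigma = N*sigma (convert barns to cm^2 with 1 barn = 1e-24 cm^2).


Sigma = N * sigma_barns * 1e-24
Sigma = 2.0316e+22 * 633.6 * 1e-24
Sigma = 12.872 /cm

12.872


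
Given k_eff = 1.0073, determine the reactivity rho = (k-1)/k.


rho = (k_eff - 1) / k_eff
rho = (1.0073 - 1) / 1.0073
rho = 0.0072471

0.0072471


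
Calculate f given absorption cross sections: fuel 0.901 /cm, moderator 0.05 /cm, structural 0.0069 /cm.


f = Sigma_a_fuel / (Sigma_a_fuel + Sigma_a_mod + Sigma_a_other)
f = 0.901 / (0.901 + 0.05 + 0.0069)
f = 0.94060

0.94060


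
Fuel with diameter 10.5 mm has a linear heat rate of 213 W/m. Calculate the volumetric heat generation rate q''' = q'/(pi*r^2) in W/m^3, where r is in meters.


r = D / 2 / 1000 = 10.5 / 2 / 1000 = 0.00525 m
q''' = q' / (pi * r^2)
q''' = 213 / (pi * 0.00525^2)
q''' = 2.4599e+06 W/m^3

2.4599e+06


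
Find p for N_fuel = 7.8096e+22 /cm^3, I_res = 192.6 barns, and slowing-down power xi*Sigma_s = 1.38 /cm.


p = exp(-N * I * 1e-24 / (xi*Sigma_s))
p = exp(-7.8096e+22 * 192.6 * 1e-24 / 1.38)
p = 1.8468e-05

1.8468e-05


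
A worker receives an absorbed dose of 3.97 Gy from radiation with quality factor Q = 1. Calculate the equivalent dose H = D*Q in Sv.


H = D * Q
H = 3.97 * 1
H = 3.9700 Sv

3.9700


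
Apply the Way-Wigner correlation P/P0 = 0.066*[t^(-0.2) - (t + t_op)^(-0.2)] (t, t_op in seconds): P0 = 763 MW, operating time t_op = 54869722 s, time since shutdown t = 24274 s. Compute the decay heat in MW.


P/P0 = 0.066 * [t^(-0.2) - (t + t_op)^(-0.2)]
P/P0 = 0.066 * [24274^(-0.2) - (24274 + 54869722)^(-0.2)]
P/P0 = 0.066 * [0.1327308 - 0.02832012] = 0.006891105
P = 763 * 0.006891105 = 5.2579 MW

5.2579


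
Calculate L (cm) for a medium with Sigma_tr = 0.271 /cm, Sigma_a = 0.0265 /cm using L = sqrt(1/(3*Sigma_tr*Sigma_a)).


D = 1 / (3 * Sigma_tr) = 1 / (3 * 0.271) = 1.230012 cm
L = sqrt(D / Sigma_a)
L = sqrt(1.230012 / 0.0265)
L = 6.8129 cm

6.8129


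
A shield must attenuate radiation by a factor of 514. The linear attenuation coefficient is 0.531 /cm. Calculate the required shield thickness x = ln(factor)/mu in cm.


x = ln(factor) / mu
x = ln(514) / 0.531
x = 11.756 cm

11.756


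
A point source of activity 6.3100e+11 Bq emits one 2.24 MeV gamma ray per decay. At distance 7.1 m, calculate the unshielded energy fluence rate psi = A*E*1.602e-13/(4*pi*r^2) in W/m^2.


psi = A * E * 1.602e-13 / (4*pi*r^2)
psi = 6.3100e+11 * 2.24 * 1.602e-13 / (4*pi*7.1^2)
psi = 3.5745e-04 W/m^2

3.5745e-04


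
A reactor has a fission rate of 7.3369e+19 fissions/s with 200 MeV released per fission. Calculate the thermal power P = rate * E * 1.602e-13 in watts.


P = fission_rate * E_MeV * 1.602e-13
P = 7.3369e+19 * 200 * 1.602e-13
P = 2.3507e+09 W

2.3507e+09


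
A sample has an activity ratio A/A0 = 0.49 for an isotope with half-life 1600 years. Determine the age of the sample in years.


lambda = ln(2) / t_half = ln(2) / 1600 = 4.332170e-04 /yr
t = -ln(A/A0) / lambda
t = -ln(0.49) / 4.332170e-04
t = 1646.6 yr

1646.6


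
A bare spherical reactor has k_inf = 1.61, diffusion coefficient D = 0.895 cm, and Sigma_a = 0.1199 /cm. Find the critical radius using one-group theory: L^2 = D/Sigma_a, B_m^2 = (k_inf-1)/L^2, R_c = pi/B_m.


L^2 = D / Sigma_a = 0.895 / 0.1199 = 7.464554 cm^2
B_m^2 = (k_inf - 1) / L^2 = (1.61 - 1) / 7.464554 = 0.08171955 /cm^2
For a bare sphere: B_g = pi/R, so R_c = pi / sqrt(B_m^2)
R_c = pi / sqrt(0.08171955) = 10.990 cm

10.990


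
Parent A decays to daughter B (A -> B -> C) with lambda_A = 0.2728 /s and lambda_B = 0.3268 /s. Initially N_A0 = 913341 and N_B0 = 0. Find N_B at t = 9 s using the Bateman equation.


N_B(t) = lambda_A * N_A0 / (lambda_B - lambda_A) * [exp(-lambda_A*t) - exp(-lambda_B*t)]
exp(-0.2728*9) = 0.08584602; exp(-0.3268*9) = 0.05280233
N_B = 0.2728 * 913341 / (0.3268 - 0.2728) * (0.08584602 - 0.05280233)
N_B = 152466

152466


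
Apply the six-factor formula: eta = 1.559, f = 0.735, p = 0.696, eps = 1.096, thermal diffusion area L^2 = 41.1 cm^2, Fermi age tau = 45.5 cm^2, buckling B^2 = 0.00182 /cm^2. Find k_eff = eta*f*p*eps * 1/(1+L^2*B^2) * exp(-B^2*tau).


k_inf = eta*f*p*eps = 1.559*0.735*0.696*1.096 = 0.8740842
P_TNL = 1/(1 + L^2*B^2) = 1/(1 + 41.1*0.00182) = 0.9304039
P_FNL = exp(-B^2*tau) = exp(-0.00182*45.5) = 0.9205260
k_eff = k_inf * P_TNL * P_FNL = 0.8740842 * 0.9304039 * 0.9205260
k_eff = 0.74862

0.74862


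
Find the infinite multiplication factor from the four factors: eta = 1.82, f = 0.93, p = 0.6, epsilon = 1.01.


k_inf = eta * f * p * epsilon
k_inf = 1.82 * 0.93 * 0.6 * 1.01
k_inf = 1.0257

1.0257


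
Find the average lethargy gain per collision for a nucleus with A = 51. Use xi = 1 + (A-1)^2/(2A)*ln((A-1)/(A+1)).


xi = 1 + (A-1)^2/(2A) * ln((A-1)/(A+1))
xi = 1 + (51-1)^2/(2*51) * ln((51-1)/(51 +1))
xi = 0.038708

0.038708


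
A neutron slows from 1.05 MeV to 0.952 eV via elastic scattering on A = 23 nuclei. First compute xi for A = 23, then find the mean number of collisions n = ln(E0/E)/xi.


xi = 1 + (A-1)^2/(2A)*ln((A-1)/(A+1)) = 0.08448899 (for A = 23)
n = ln(E0/E) / xi
n = ln(1.05e6 / 0.952) / 0.08448899
n = ln(1.102941e+06) / 0.08448899 = 164.68

164.68


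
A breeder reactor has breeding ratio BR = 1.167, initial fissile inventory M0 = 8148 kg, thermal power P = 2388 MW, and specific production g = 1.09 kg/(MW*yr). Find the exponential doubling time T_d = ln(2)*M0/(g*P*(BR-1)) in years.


Breeding gain G = BR - 1 = 1.167 - 1 = 0.167
Fissile production rate = g * P * G = 1.09 * 2388 * 0.167 = 434.68764 kg/yr
T_d = ln(2) * M0 / (g * P * G)
T_d = ln(2) * 8148 / 434.68764 = 12.993 yr

12.993


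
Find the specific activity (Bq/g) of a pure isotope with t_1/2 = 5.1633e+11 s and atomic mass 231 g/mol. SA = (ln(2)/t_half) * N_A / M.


lambda = ln(2) / t_half = ln(2) / 5.1633e+11 = 1.342450e-12 /s
SA = lambda * N_A / M
SA = 1.342450e-12 * 6.022e23 / 231
SA = 3.4997e+09 Bq/g

3.4997e+09


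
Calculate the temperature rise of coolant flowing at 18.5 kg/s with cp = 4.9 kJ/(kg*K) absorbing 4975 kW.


dT = Q / (m_dot * cp)
dT = 4975 / (18.5 * 4.9)
dT = 54.881 C

54.881


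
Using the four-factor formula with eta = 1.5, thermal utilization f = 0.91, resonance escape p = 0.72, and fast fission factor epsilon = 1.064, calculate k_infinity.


k_inf = eta * f * p * epsilon
k_inf = 1.5 * 0.91 * 0.72 * 1.064
k_inf = 1.0457

1.0457


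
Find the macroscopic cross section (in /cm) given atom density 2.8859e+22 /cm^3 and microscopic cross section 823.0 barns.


Sigma = N * sigma_barns * 1e-24
Sigma = 2.8859e+22 * 823.0 * 1e-24
Sigma = 23.751 /cm

23.751


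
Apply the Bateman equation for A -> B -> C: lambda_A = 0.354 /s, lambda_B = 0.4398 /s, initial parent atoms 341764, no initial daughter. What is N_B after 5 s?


N_B(t) = lambda_A * N_A0 / (lambda_B - lambda_A) * [exp(-lambda_A*t) - exp(-lambda_B*t)]
exp(-0.354*5) = 0.1703330; exp(-0.4398*5) = 0.1109140
N_B = 0.354 * 341764 / (0.4398 - 0.354) * (0.1703330 - 0.1109140)
N_B = 83785

83785


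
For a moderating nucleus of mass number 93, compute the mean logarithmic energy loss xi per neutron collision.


xi = 1 + (A-1)^2/(2A) * ln((A-1)/(A+1))
xi = 1 + (93-1)^2/(2*93) * ln((93-1)/(93 +1))
xi = 0.021352

0.021352


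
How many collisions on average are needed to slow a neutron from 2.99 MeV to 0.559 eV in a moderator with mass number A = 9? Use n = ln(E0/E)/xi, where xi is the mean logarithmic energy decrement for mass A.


xi = 1 + (A-1)^2/(2A)*ln((A-1)/(A+1)) = 0.2066007 (for A = 9)
n = ln(E0/E) / xi
n = ln(2.99e6 / 0.559) / 0.2066007
n = ln(5.348837e+06) / 0.2066007 = 74.987

74.987


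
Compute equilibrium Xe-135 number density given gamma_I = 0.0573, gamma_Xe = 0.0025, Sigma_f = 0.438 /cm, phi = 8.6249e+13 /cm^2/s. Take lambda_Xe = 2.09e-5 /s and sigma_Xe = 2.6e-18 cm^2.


Xe_eq = (gamma_I + gamma_Xe) * Sigma_f * phi / (lambda_Xe + sigma_Xe * phi)
Numerator = (0.0573 + 0.0025) * 0.438 * 8.6249e+13 = 2.259068e+12
Denominator = 2.09e-5 + 2.6e-18 * 8.6249e+13 = 2.451474e-04
Xe_eq = 2.259068e+12 / 2.451474e-04 = 9.2151e+15 /cm^3

9.2151e+15


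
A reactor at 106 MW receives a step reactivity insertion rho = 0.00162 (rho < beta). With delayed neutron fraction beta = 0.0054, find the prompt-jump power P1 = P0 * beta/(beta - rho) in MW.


P1/P0 = beta / (beta - rho)
P1/P0 = 0.0054 / (0.0054 - 0.00162) = 1.428571
P1 = 106 * 1.428571 = 151.43 MW

151.43


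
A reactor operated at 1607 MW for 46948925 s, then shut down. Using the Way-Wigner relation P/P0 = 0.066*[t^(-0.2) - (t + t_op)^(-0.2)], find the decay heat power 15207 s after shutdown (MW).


P/P0 = 0.066 * [t^(-0.2) - (t + t_op)^(-0.2)]
P/P0 = 0.066 * [15207^(-0.2) - (15207 + 46948925)^(-0.2)]
P/P0 = 0.066 * [0.1457442 - 0.02921775] = 0.007690746
P = 1607 * 0.007690746 = 12.359 MW

12.359


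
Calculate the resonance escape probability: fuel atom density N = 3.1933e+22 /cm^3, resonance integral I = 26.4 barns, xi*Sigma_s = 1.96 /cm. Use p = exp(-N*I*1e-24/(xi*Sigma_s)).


p = exp(-N * I * 1e-24 / (xi*Sigma_s))
p = exp(-3.1933e+22 * 26.4 * 1e-24 / 1.96)
p = 0.65043

0.65043


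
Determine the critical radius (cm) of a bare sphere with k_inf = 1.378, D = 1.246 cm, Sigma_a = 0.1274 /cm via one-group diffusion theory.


L^2 = D / Sigma_a = 1.246 / 0.1274 = 9.780220 cm^2
B_m^2 = (k_inf - 1) / L^2 = (1.378 - 1) / 9.780220 = 0.03864944 /cm^2
For a bare sphere: B_g = pi/R, so R_c = pi / sqrt(B_m^2)
R_c = pi / sqrt(0.03864944) = 15.980 cm

15.980


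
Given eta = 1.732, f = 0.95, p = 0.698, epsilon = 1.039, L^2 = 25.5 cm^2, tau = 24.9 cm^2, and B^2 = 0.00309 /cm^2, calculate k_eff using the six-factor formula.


k_inf = eta*f*p*eps = 1.732*0.95*0.698*1.039 = 1.193280
P_TNL = 1/(1 + L^2*B^2) = 1/(1 + 25.5*0.00309) = 0.9269602
P_FNL = exp(-B^2*tau) = exp(-0.00309*24.9) = 0.9259445
k_eff = k_inf * P_TNL * P_FNL = 1.193280 * 0.9269602 * 0.9259445
k_eff = 1.0242

1.0242


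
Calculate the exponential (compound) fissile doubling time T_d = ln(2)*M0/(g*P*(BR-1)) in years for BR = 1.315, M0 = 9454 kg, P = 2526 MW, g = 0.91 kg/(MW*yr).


Breeding gain G = BR - 1 = 1.315 - 1 = 0.315
Fissile production rate = g * P * G = 0.91 * 2526 * 0.315 = 724.0779 kg/yr
T_d = ln(2) * M0 / (g * P * G)
T_d = ln(2) * 9454 / 724.0779 = 9.0501 yr

9.0501


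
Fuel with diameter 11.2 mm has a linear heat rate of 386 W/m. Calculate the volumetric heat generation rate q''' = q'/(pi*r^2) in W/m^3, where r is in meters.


r = D / 2 / 1000 = 11.2 / 2 / 1000 = 0.0056 m
q''' = q' / (pi * r^2)
q''' = 386 / (pi * 0.0056^2)
q''' = 3.9180e+06 W/m^3

3.9180e+06


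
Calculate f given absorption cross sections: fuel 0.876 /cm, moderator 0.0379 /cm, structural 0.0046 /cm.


f = Sigma_a_fuel / (Sigma_a_fuel + Sigma_a_mod + Sigma_a_other)
f = 0.876 / (0.876 + 0.0379 + 0.0046)
f = 0.95373

0.95373


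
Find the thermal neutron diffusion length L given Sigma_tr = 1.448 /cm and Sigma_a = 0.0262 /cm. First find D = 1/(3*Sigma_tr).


D = 1 / (3 * Sigma_tr) = 1 / (3 * 1.448) = 0.2302026 cm
L = sqrt(D / Sigma_a)
L = sqrt(0.2302026 / 0.0262)
L = 2.9642 cm

2.9642


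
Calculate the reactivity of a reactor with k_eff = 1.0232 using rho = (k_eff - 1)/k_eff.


rho = (k_eff - 1) / k_eff
rho = (1.0232 - 1) / 1.0232
rho = 0.022674

0.022674


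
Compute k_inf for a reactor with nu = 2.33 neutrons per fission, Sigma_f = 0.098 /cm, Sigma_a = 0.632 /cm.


k_inf = nu * Sigma_f / Sigma_a
k_inf = 2.33 * 0.098 / 0.632
k_inf = 0.36130

0.36130


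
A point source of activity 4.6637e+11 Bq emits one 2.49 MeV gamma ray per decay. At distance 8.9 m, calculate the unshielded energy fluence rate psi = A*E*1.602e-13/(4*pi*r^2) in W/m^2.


psi = A * E * 1.602e-13 / (4*pi*r^2)
psi = 4.6637e+11 * 2.49 * 1.602e-13 / (4*pi*8.9^2)
psi = 1.8690e-04 W/m^2

1.8690e-04


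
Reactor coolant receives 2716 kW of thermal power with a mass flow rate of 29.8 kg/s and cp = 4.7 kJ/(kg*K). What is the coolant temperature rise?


dT = Q / (m_dot * cp)
dT = 2716 / (29.8 * 4.7)
dT = 19.392 C

19.392


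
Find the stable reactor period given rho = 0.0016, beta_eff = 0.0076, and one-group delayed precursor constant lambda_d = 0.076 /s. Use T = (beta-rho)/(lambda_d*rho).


T = (beta - rho) / (lambda_d * rho)
T = (0.0076 - 0.0016) / (0.076 * 0.0016)
T = 49.342 s

49.342


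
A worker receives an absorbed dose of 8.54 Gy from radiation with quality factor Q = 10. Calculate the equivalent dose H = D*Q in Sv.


H = D * Q
H = 8.54 * 10
H = 85.400 Sv

85.400


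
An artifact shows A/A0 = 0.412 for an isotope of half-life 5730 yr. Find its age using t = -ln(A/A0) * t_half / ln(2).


lambda = ln(2) / t_half = ln(2) / 5730 = 1.209681e-04 /yr
t = -ln(A/A0) / lambda
t = -ln(0.412) / 1.209681e-04
t = 7330.3 yr

7330.3


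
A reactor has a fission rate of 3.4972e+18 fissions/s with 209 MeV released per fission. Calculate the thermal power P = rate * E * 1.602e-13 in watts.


P = fission_rate * E_MeV * 1.602e-13
P = 3.4972e+18 * 209 * 1.602e-13
P = 1.1709e+08 W

1.1709e+08


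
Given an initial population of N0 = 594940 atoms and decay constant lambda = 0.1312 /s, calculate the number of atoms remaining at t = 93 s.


N = N0 * exp(-lambda * t)
N = 594940 * exp(-0.1312 * 93)
N = 2.9880

2.9880


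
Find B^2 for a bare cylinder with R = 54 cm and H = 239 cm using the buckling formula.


B^2 = (2.405/R)^2 + (pi/H)^2
B^2 = (2.405/54)^2 + (pi/239)^2
B^2 = 0.0021563 /cm^2

0.0021563


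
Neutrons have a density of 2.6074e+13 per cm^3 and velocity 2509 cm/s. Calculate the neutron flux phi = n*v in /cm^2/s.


phi = n * v
phi = 2.6074e+13 * 2509
phi = 6.5420e+16 /cm^2/s

6.5420e+16


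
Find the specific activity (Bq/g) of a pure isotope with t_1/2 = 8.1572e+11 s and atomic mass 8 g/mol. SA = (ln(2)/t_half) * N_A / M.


lambda = ln(2) / t_half = ln(2) / 8.1572e+11 = 8.497367e-13 /s
SA = lambda * N_A / M
SA = 8.497367e-13 * 6.022e23 / 8
SA = 6.3964e+10 Bq/g

6.3964e+10


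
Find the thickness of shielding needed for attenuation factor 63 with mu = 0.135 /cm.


x = ln(factor) / mu
x = ln(63) / 0.135
x = 30.690 cm

30.690


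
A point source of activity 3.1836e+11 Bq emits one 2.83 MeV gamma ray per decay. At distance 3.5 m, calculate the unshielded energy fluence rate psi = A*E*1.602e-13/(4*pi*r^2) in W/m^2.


psi = A * E * 1.602e-13 / (4*pi*r^2)
psi = 3.1836e+11 * 2.83 * 1.602e-13 / (4*pi*3.5^2)
psi = 9.3761e-04 W/m^2

9.3761e-04


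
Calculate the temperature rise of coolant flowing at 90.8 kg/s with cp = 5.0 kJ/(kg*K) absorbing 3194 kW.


dT = Q / (m_dot * cp)
dT = 3194 / (90.8 * 5.0)
dT = 7.0352 C

7.0352


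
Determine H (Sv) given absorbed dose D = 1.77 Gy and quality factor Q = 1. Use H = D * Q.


H = D * Q
H = 1.77 * 1
H = 1.7700 Sv

1.7700


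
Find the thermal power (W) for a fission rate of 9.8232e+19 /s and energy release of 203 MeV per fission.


P = fission_rate * E_MeV * 1.602e-13
P = 9.8232e+19 * 203 * 1.602e-13
P = 3.1946e+09 W

3.1946e+09


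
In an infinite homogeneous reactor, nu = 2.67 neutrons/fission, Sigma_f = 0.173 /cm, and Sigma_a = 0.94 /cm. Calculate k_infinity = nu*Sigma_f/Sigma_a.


k_inf = nu * Sigma_f / Sigma_a
k_inf = 2.67 * 0.173 / 0.94
k_inf = 0.49139

0.49139


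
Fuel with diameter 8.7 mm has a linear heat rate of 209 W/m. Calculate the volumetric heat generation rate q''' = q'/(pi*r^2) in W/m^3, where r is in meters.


r = D / 2 / 1000 = 8.7 / 2 / 1000 = 0.00435 m
q''' = q' / (pi * r^2)
q''' = 209 / (pi * 0.00435^2)
q''' = 3.5157e+06 W/m^3

3.5157e+06


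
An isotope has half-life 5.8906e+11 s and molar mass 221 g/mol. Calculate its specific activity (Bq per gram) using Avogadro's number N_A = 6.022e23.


lambda = ln(2) / t_half = ln(2) / 5.8906e+11 = 1.176700e-12 /s
SA = lambda * N_A / M
SA = 1.176700e-12 * 6.022e23 / 221
SA = 3.2064e+09 Bq/g

3.2064e+09


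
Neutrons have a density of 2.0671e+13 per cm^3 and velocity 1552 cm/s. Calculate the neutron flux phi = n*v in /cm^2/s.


phi = n * v
phi = 2.0671e+13 * 1552
phi = 3.2081e+16 /cm^2/s

3.2081e+16


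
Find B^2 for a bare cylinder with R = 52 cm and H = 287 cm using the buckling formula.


B^2 = (2.405/R)^2 + (pi/H)^2
B^2 = (2.405/52)^2 + (pi/287)^2
B^2 = 0.0022589 /cm^2

0.0022589


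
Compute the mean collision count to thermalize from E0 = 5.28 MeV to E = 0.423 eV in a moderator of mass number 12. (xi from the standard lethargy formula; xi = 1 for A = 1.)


xi = 1 + (A-1)^2/(2A)*ln((A-1)/(A+1)) = 0.1577690 (for A = 12)
n = ln(E0/E) / xi
n = ln(5.28e6 / 0.423) / 0.1577690
n = ln(1.248227e+07) / 0.1577690 = 103.57

103.57


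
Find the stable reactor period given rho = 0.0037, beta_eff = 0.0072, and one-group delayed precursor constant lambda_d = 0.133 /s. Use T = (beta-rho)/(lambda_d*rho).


T = (beta - rho) / (lambda_d * rho)
T = (0.0072 - 0.0037) / (0.133 * 0.0037)
T = 7.1124 s

7.1124


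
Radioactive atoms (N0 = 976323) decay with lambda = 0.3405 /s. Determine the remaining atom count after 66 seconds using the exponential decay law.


N = N0 * exp(-lambda * t)
N = 976323 * exp(-0.3405 * 66)
N = 1.6970e-04

1.6970e-04


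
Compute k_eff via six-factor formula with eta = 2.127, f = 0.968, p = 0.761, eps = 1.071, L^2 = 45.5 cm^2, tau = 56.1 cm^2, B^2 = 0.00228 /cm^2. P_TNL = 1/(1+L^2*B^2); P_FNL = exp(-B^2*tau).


k_inf = eta*f*p*eps = 2.127*0.968*0.761*1.071 = 1.678097
P_TNL = 1/(1 + L^2*B^2) = 1/(1 + 45.5*0.00228) = 0.9060105
P_FNL = exp(-B^2*tau) = exp(-0.00228*56.1) = 0.8799343
k_eff = k_inf * P_TNL * P_FNL = 1.678097 * 0.9060105 * 0.8799343
k_eff = 1.3378

1.3378


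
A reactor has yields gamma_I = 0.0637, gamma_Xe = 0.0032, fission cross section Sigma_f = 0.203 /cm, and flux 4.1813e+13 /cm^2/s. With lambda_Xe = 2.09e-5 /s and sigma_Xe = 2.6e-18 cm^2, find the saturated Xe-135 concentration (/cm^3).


Xe_eq = (gamma_I + gamma_Xe) * Sigma_f * phi / (lambda_Xe + sigma_Xe * phi)
Numerator = (0.0637 + 0.0032) * 0.203 * 4.1813e+13 = 5.678498e+11
Denominator = 2.09e-5 + 2.6e-18 * 4.1813e+13 = 1.296138e-04
Xe_eq = 5.678498e+11 / 1.296138e-04 = 4.3811e+15 /cm^3

4.3811e+15


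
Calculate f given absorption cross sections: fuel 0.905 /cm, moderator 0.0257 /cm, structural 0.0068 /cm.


f = Sigma_a_fuel / (Sigma_a_fuel + Sigma_a_mod + Sigma_a_other)
f = 0.905 / (0.905 + 0.0257 + 0.0068)
f = 0.96533

0.96533


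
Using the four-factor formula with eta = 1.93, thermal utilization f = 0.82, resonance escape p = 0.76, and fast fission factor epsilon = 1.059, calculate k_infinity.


k_inf = eta * f * p * epsilon
k_inf = 1.93 * 0.82 * 0.76 * 1.059
k_inf = 1.2737

1.2737


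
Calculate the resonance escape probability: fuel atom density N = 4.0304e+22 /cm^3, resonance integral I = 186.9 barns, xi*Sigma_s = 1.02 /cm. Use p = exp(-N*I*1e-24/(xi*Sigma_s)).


p = exp(-N * I * 1e-24 / (xi*Sigma_s))
p = exp(-4.0304e+22 * 186.9 * 1e-24 / 1.02)
p = 6.2042e-04

6.2042e-04


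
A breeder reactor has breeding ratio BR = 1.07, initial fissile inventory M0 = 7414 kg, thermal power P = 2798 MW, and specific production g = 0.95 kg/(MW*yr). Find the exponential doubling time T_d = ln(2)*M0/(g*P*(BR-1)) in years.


Breeding gain G = BR - 1 = 1.07 - 1 = 0.07
Fissile production rate = g * P * G = 0.95 * 2798 * 0.07 = 186.067 kg/yr
T_d = ln(2) * M0 / (g * P * G)
T_d = ln(2) * 7414 / 186.067 = 27.619 yr

27.619


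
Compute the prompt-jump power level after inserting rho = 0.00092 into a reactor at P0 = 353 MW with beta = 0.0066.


P1/P0 = beta / (beta - rho)
P1/P0 = 0.0066 / (0.0066 - 0.00092) = 1.161972
P1 = 353 * 1.161972 = 410.18 MW

410.18


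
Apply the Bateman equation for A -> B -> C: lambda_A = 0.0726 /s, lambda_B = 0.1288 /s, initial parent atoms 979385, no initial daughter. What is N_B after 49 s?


N_B(t) = lambda_A * N_A0 / (lambda_B - lambda_A) * [exp(-lambda_A*t) - exp(-lambda_B*t)]
exp(-0.0726*49) = 0.02851286; exp(-0.1288*49) = 0.001815853
N_B = 0.0726 * 979385 / (0.1288 - 0.0726) * (0.02851286 - 0.001815853)
N_B = 33777

33777


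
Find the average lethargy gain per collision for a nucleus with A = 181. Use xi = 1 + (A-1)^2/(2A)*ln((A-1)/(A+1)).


xi = 1 + (A-1)^2/(2A) * ln((A-1)/(A+1))
xi = 1 + (181-1)^2/(2*181) * ln((181-1)/(181 +1))
xi = 0.011009

0.011009


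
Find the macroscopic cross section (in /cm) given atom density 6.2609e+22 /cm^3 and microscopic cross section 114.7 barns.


Sigma = N * sigma_barns * 1e-24
Sigma = 6.2609e+22 * 114.7 * 1e-24
Sigma = 7.1813 /cm

7.1813


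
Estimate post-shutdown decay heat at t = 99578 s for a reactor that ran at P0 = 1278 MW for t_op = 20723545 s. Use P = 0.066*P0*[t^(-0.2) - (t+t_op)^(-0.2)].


P/P0 = 0.066 * [t^(-0.2) - (t + t_op)^(-0.2)]
P/P0 = 0.066 * [99578^(-0.2) - (99578 + 20723545)^(-0.2)]
P/P0 = 0.066 * [0.1000846 - 0.03437881] = 0.004336582
P = 1278 * 0.004336582 = 5.5422 MW

5.5422
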